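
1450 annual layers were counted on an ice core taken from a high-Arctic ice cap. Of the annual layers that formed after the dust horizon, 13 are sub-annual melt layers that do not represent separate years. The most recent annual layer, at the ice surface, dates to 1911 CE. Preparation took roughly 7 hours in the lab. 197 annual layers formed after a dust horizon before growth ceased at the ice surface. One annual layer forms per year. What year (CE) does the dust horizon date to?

1727 CE

There are 197 annual layers younger than the dust horizon.
Removing the 13 false annual layers leaves 197 − 13 = 184 true annual layers beyond the dust horizon.
The annual layer at the ice surface is 1911 CE, so the dust horizon dates to 1911 − 184 = 1727 CE.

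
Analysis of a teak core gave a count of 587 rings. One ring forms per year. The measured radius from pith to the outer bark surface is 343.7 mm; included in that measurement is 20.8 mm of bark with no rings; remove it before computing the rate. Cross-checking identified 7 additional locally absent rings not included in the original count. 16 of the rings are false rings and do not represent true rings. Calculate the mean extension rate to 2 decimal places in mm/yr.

After corrections the count is 587 − 16 + 7 = 578 rings.
Removing the 20.8 mm offcut leaves 343.7 − 20.8 = 322.9 mm.
Mean rate = 322.9 mm / 578 years ≈ 0.56 mm/yr.

0.56 mm/yr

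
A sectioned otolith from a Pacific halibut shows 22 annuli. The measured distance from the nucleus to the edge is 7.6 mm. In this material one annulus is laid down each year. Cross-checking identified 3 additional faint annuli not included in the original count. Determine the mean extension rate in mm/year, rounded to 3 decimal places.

0.304 mm/year

Correcting the raw count gives 22 + 3 = 25 true annuli.
Extension rate ≈ 7.6 / 25 = 0.304 mm/year.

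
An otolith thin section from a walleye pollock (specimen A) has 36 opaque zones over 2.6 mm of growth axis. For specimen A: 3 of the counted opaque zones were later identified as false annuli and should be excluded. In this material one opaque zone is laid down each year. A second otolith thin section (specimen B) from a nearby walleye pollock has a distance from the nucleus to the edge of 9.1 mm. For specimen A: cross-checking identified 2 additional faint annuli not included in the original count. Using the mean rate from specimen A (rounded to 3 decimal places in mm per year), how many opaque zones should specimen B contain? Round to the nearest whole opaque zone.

123 opaque zones

Specimen A: correcting the raw count gives 36 − 3 + 2 = 35 true opaque zones.
A: Mean rate = 2.6 mm / 35 years ≈ 0.074 mm/year.
B spans 9.1 / 0.074 = 122.97 years ≈ 123 opaque zones.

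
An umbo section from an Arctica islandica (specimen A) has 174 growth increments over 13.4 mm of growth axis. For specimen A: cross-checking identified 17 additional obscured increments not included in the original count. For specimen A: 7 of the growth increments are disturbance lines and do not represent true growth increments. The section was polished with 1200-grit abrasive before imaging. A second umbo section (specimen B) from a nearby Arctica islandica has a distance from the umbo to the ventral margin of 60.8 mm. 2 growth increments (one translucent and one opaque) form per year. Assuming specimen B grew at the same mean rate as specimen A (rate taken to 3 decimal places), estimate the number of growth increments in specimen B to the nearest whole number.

Specimen A: correcting the raw count gives 174 − 7 + 17 = 184 true growth increments.
Specimen A: dividing by 2 growth increments per year: 184 / 2 = 92 years.
A: Mean rate = 13.4 mm / 92 years ≈ 0.146 mm/yr.
Specimen B: 60.8 mm / 0.146 mm per year = 416.44 years; at 2 growth increments per year that is 416.44 × 2 ≈ 833 growth increments.

833 growth increments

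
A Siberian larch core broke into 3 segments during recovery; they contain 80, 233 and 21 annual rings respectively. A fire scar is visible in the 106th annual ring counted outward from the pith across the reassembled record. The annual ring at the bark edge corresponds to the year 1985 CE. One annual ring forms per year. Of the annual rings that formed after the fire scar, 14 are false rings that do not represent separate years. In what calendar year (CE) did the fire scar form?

Total annual rings = 80 + 233 + 21 = 334.
334 − 106 = 228 annual rings lie beyond the fire scar toward the bark edge.
Removing the 14 false annual rings leaves 228 − 14 = 214 true annual rings beyond the fire scar.
Counting back 214 years from 1985 CE places the fire scar in 1985 − 214 = 1771 CE.

1771 CE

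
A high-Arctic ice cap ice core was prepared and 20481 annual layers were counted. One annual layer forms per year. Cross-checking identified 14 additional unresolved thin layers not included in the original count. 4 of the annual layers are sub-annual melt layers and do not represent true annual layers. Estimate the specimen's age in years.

Adjusted count: 20481 − 4 + 14 = 20491 annual layers.
With a one-to-one annual layer periodicity this is 20491 years.

20491 years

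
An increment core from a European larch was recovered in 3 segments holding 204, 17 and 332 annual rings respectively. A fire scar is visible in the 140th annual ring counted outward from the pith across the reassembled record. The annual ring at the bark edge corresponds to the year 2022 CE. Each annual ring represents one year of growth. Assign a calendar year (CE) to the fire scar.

1609 CE

Total annual rings = 204 + 17 + 332 = 553.
Between annual ring 140 and the bark edge there are 553 − 140 = 413 annual rings.
2022 − 413 = 1609 CE.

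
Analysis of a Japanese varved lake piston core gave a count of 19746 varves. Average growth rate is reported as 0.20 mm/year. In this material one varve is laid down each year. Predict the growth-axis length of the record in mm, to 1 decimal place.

The record spans 19746 years at 0.20 mm per year.
Predicted length = 0.20 mm/year × 19746 years = 3949.2 mm.

3949.2 mm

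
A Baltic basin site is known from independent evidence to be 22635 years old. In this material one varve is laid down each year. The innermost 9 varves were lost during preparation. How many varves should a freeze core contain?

Expected varves over 22635 years: 22635.
22635 − 9 missed = 22626 varves expected in the prepared section.

22626 varves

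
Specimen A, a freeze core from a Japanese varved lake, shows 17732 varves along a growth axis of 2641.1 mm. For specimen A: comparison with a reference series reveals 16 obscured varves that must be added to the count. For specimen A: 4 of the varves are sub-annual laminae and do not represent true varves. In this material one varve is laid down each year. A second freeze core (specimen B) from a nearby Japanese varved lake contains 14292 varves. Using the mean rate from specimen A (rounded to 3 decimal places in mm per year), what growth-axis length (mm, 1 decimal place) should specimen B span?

Specimen A: correcting the raw count gives 17732 − 4 + 16 = 17744 true varves.
A: Mean rate = 2641.1 mm / 17744 years ≈ 0.149 mm/yr.
B's length ≈ 0.149 × 14292 = 2129.5 mm.

2129.5 mm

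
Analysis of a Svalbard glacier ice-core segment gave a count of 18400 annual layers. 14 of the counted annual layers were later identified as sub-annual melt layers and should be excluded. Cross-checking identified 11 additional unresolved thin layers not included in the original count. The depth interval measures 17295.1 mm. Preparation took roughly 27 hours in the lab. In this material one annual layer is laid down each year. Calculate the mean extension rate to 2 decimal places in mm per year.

0.94 mm per year

After corrections the count is 18400 − 14 + 11 = 18397 annual layers.
Extension rate ≈ 17295.1 / 18397 = 0.94 mm per year.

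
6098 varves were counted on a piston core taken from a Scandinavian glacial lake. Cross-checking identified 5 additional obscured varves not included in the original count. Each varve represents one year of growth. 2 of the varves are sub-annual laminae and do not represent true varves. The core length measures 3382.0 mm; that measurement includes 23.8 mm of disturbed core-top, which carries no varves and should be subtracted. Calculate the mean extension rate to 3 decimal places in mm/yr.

0.550 mm/yr

Correcting the raw count gives 6098 − 2 + 5 = 6101 true varves.
Net length = 3382.0 − 23.8 = 3358.2 mm.
Mean rate = 3358.2 mm / 6101 years ≈ 0.550 mm/yr.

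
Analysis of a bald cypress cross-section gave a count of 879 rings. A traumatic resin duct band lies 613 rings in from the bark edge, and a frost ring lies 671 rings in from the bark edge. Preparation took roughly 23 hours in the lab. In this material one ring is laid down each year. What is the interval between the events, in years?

58 years

671 − 613 = 58 rings lie between the two events.
One ring per year makes the interval 58 years.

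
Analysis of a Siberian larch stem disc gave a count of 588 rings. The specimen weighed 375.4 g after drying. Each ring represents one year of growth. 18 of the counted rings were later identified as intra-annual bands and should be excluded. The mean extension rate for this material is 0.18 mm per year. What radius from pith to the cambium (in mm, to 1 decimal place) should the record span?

After corrections the count is 588 − 18 = 570 rings.
Length ≈ 0.18 × 570 = 102.6 mm.

102.6 mm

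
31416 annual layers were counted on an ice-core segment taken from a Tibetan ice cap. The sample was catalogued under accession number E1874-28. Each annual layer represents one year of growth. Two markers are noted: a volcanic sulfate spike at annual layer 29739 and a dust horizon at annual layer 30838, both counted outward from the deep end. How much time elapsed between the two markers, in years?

1099 years

30838 − 29739 = 1099 annual layers lie between the two events.
That is 1099 years at one annual layer per year.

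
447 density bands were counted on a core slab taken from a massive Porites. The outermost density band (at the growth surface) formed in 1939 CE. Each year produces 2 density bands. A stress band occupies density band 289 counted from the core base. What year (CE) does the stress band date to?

Between density band 289 and the growth surface there are 447 − 289 = 158 density bands.
With 2 density bands per year, 158 / 2 = 79 years.
1939 − 79 = 1860 CE.

1860 CE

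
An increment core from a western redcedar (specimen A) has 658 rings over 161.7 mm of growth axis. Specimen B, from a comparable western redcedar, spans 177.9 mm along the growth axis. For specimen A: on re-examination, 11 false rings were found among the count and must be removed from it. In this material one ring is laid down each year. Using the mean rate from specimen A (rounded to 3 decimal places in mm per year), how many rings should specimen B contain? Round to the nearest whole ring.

Specimen A: true ring count = 658 − 11 = 647.
A: Extension rate ≈ 161.7 / 647 = 0.250 mm/yr.
Specimen B: 177.9 mm / 0.250 mm per year = 711.60 years ≈ 712 rings.

712 rings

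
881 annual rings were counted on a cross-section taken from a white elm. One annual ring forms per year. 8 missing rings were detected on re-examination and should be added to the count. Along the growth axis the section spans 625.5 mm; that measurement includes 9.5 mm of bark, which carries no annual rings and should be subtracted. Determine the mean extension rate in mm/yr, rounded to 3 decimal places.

0.693 mm/yr

Adjusted count: 881 + 8 = 889 annual rings.
Removing the 9.5 mm offcut leaves 625.5 − 9.5 = 616.0 mm.
Mean rate = 616.0 mm / 889 years ≈ 0.693 mm/yr.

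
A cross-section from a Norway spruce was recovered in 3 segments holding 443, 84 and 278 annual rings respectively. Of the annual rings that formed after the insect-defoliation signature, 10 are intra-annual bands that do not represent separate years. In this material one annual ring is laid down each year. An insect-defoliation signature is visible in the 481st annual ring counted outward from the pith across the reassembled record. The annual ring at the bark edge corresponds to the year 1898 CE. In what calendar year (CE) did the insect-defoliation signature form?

Total annual rings = 443 + 84 + 278 = 805.
Between annual ring 481 and the bark edge there are 805 − 481 = 324 annual rings.
Excluding 10 false annual rings: 324 − 10 = 314.
Counting back 314 years from 1898 CE places the insect-defoliation signature in 1898 − 314 = 1584 CE.

1584 CE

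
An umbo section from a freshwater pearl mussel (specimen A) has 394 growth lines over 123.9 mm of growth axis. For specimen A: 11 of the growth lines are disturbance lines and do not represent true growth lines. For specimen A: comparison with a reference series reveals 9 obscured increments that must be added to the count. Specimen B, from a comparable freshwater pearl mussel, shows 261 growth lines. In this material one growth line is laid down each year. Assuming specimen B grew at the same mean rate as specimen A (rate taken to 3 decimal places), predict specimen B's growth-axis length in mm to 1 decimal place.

Specimen A: true growth line count = 394 − 11 + 9 = 392.
A: 123.9 mm over 392 years gives 123.9 / 392 ≈ 0.316 mm/year.
Length of B = 0.316 × 261 = 82.5 mm.

82.5 mm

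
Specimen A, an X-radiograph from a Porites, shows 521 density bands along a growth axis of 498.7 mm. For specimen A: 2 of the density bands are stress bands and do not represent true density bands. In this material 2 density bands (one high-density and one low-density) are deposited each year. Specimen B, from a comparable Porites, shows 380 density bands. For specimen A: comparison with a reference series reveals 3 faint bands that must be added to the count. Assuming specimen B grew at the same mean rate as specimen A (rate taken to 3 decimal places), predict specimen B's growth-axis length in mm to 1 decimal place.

Specimen A: after corrections the count is 521 − 2 + 3 = 522 density bands.
Specimen A: dividing by 2 density bands per year: 522 / 2 = 261 years.
A: Mean rate = 498.7 mm / 261 years ≈ 1.911 mm/yr.
Specimen B: with 2 density bands per year, 380 / 2 = 190 years. B's length ≈ 1.911 × 190 = 363.1 mm.

363.1 mm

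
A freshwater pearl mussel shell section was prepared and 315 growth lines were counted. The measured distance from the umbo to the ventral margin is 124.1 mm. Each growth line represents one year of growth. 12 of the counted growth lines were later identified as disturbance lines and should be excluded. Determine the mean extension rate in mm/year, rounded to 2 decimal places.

Adjusted count: 315 − 12 = 303 growth lines.
124.1 mm over 303 years gives 124.1 / 303 ≈ 0.41 mm/year.

0.41 mm/year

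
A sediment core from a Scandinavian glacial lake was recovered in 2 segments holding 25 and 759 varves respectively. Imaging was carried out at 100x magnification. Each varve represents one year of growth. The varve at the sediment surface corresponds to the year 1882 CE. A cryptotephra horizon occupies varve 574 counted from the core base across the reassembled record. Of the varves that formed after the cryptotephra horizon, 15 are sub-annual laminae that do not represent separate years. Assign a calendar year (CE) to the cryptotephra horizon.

Total varves = 25 + 759 = 784.
Between varve 574 and the sediment surface there are 784 − 574 = 210 varves.
210 − 15 false = 195 true varves after the cryptotephra horizon.
The varve at the sediment surface is 1882 CE, so the cryptotephra horizon dates to 1882 − 195 = 1687 CE.

1687 CE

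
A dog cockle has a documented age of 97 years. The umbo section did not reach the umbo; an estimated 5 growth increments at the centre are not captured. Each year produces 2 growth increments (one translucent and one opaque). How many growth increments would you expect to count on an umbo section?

189 growth increments

With 2 growth increments per year, 97 years would produce 97 × 2 = 194 growth increments.
Subtracting the 5 growth increments not captured gives 194 − 5 = 189 growth increments in the record.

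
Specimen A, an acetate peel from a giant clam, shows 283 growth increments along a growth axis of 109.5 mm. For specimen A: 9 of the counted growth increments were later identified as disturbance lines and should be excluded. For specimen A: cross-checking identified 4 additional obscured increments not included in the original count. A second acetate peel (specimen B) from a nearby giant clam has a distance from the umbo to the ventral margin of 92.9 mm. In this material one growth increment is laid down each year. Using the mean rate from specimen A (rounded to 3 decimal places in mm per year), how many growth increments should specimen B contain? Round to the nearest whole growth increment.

Specimen A: after corrections the count is 283 − 9 + 4 = 278 growth increments.
A: 109.5 mm over 278 years gives 109.5 / 278 ≈ 0.394 mm/yr.
For B, 92.9 / 0.394 = 235.79 years ≈ 236 growth increments.

236 growth increments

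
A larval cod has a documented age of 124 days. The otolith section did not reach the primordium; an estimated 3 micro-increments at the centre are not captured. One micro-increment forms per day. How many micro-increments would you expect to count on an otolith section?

Expected micro-increments over 124 days: 124.
124 − 3 missed = 121 micro-increments expected in the prepared section.

121 micro-increments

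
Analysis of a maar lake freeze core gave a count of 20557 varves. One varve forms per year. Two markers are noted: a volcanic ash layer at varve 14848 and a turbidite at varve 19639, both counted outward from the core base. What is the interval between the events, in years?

The two markers are separated by 19639 − 14848 = 4791 varves.
At one varve per year, 4791 years elapsed between them.

4791 years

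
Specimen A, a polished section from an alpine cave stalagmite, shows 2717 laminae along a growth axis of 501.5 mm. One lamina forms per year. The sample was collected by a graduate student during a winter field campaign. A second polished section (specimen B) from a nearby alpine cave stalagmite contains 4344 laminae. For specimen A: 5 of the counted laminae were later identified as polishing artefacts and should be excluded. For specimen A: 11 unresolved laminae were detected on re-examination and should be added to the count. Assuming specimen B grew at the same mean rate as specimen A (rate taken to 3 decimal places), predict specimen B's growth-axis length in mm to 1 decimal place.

799.3 mm

Specimen A: true lamina count = 2717 − 5 + 11 = 2723.
A: Mean rate = 501.5 mm / 2723 years ≈ 0.184 mm/yr.
Length of B = 0.184 × 4344 = 799.3 mm.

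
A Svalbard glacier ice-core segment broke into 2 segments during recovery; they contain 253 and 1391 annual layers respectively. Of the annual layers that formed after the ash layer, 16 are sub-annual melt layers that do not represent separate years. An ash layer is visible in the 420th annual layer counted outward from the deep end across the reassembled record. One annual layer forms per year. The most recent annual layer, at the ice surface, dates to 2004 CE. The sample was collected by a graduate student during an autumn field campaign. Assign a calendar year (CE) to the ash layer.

Total annual layers = 253 + 1391 = 1644.
Between annual layer 420 and the ice surface there are 1644 − 420 = 1224 annual layers.
1224 − 16 false = 1208 true annual layers after the ash layer.
The annual layer at the ice surface is 2004 CE, so the ash layer dates to 2004 − 1208 = 796 CE.

796 CE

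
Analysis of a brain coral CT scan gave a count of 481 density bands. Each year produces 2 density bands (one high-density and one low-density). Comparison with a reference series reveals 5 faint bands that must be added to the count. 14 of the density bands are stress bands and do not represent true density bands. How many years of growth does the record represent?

236 yr

Correcting the raw count gives 481 − 14 + 5 = 472 true density bands.
472 density bands at 2 per year is 472 / 2 = 236 years.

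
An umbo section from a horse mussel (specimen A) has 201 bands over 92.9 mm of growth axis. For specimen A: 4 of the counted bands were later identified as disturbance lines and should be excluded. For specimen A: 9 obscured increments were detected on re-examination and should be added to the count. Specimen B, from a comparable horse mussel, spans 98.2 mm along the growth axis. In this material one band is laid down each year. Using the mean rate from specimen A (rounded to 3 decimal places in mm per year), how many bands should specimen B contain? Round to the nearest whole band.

218 bands

Specimen A: correcting the raw count gives 201 − 4 + 9 = 206 true bands.
A: 92.9 mm over 206 years gives 92.9 / 206 ≈ 0.451 mm/yr.
Specimen B: 98.2 mm / 0.451 mm per year = 217.74 years ≈ 218 bands.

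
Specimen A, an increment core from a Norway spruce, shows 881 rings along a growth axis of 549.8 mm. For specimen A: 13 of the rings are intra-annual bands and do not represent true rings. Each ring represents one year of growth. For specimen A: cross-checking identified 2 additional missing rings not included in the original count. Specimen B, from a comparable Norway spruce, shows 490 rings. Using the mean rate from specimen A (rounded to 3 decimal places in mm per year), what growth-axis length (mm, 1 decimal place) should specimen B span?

Specimen A: after corrections the count is 881 − 13 + 2 = 870 rings.
A: Extension rate ≈ 549.8 / 870 = 0.632 mm/yr.
B's length ≈ 0.632 × 490 = 309.7 mm.

309.7 mm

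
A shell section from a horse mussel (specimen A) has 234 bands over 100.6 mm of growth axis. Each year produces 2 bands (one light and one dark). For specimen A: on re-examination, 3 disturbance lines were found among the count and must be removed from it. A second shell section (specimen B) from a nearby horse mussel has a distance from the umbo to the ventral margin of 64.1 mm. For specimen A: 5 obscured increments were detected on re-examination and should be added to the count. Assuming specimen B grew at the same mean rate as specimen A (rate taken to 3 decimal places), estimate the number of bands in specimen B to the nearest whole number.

150 bands

Specimen A: adjusted count: 234 − 3 + 5 = 236 bands.
Specimen A: dividing by 2 bands per year: 236 / 2 = 118 years.
A: Mean rate = 100.6 mm / 118 years ≈ 0.853 mm/year.
B spans 64.1 / 0.853 = 75.15 years; at 2 bands per year that is 75.15 × 2 ≈ 150 bands.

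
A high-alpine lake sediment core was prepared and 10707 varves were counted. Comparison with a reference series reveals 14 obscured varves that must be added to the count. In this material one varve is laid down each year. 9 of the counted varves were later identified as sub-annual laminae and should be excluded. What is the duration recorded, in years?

True varve count = 10707 − 9 + 14 = 10712.
At one varve per year, that is 10712 years.

10712 years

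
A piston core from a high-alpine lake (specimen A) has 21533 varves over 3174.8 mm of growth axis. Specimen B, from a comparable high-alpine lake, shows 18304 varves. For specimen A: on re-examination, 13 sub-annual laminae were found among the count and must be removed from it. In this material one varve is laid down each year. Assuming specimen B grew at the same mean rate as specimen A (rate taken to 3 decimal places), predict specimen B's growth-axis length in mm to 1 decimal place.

Specimen A: adjusted count: 21533 − 13 = 21520 varves.
A: Extension rate ≈ 3174.8 / 21520 = 0.148 mm per year.
For B, 0.148 mm/year × 18304 years = 2709.0 mm.

2709.0 mm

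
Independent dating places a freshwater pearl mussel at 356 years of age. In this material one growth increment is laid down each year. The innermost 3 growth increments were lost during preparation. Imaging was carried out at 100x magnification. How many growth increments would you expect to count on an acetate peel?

At one growth increment per year, 356 years correspond to 356 growth increments.
Less the 3 uncaptured growth increments: 356 − 3 = 353.

353 growth increments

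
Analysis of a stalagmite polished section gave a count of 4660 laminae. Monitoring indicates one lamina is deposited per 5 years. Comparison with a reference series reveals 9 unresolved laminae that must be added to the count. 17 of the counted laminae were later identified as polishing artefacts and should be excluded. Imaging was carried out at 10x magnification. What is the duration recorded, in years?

23260 years

After corrections the count is 4660 − 17 + 9 = 4652 laminae.
At 5 years per lamina, 4652 × 5 = 23260 years.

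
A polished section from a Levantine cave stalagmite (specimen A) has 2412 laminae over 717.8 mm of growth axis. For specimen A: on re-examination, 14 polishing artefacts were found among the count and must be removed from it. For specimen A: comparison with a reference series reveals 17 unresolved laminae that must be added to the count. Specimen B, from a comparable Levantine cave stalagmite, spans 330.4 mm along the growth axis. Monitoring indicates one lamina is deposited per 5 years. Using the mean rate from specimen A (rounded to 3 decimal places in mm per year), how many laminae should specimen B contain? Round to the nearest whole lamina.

1120 laminae

Specimen A: adjusted count: 2412 − 14 + 17 = 2415 laminae.
Specimen A: multiplying by 5 years per lamina: 2415 × 5 = 12075 years.
A: Extension rate ≈ 717.8 / 12075 = 0.059 mm/yr.
B spans 330.4 / 0.059 = 5600.00 years; at 5 years per lamina that is 5600.00 / 5 ≈ 1120 laminae.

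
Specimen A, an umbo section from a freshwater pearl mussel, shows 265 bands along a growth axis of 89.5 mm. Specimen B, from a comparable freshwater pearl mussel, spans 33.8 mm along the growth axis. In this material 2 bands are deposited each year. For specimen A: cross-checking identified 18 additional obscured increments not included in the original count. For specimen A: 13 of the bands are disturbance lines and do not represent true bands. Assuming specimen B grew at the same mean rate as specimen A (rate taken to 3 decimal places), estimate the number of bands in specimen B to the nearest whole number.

102 bands

Specimen A: adjusted count: 265 − 13 + 18 = 270 bands.
Specimen A: with 2 bands per year, 270 / 2 = 135 years.
A: 89.5 mm over 135 years gives 89.5 / 135 ≈ 0.663 mm/year.
Specimen B: 33.8 mm / 0.663 mm per year = 50.98 years; at 2 bands per year that is 50.98 × 2 ≈ 102 bands.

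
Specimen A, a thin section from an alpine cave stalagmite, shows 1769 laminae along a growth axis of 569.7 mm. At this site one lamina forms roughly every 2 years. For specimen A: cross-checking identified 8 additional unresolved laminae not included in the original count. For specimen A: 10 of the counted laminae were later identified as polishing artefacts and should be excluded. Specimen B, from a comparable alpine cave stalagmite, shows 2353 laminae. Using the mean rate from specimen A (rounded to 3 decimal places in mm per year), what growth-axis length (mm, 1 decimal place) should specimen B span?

757.7 mm

Specimen A: correcting the raw count gives 1769 − 10 + 8 = 1767 true laminae.
Specimen A: 1767 laminae at 2 years each span 1767 × 2 = 3534 years.
A: Extension rate ≈ 569.7 / 3534 = 0.161 mm/year.
Specimen B: at 2 years per lamina, 2353 × 2 = 4706 years. For B, 0.161 mm/year × 4706 years = 757.7 mm.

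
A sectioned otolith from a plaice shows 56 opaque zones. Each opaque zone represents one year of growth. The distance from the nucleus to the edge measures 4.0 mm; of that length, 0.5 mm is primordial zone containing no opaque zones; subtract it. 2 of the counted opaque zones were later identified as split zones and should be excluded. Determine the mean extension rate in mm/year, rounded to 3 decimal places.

Adjusted count: 56 − 2 = 54 opaque zones.
The growth record spans 4.0 − 0.5 = 3.5 mm.
Mean rate = 3.5 mm / 54 years ≈ 0.065 mm/year.

0.065 mm/year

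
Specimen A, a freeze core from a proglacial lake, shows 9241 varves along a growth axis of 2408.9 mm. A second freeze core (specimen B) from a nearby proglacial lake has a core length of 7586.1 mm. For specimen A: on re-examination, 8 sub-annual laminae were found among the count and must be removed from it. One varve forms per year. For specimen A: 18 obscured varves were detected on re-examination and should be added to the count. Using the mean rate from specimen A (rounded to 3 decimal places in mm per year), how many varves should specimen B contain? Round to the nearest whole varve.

29177 varves

Specimen A: adjusted count: 9241 − 8 + 18 = 9251 varves.
A: Mean rate = 2408.9 mm / 9251 years ≈ 0.260 mm per year.
B spans 7586.1 / 0.260 = 29177.31 years ≈ 29177 varves.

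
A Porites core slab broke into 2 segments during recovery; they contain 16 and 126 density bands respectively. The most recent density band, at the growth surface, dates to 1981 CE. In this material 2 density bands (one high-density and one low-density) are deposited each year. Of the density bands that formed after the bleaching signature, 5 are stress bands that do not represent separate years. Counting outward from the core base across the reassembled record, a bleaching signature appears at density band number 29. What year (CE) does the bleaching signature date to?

1927 CE

Total density bands = 16 + 126 = 142.
Between density band 29 and the growth surface there are 142 − 29 = 113 density bands.
113 − 5 false = 108 true density bands after the bleaching signature.
108 density bands at 2 per year is 108 / 2 = 54 years.
1981 − 54 = 1927 CE.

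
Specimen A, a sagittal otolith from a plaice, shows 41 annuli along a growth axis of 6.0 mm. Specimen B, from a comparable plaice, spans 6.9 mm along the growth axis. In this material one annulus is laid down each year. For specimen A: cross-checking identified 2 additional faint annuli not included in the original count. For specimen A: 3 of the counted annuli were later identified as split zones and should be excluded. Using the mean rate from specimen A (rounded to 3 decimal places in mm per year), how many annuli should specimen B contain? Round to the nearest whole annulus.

46 annuli

Specimen A: true annulus count = 41 − 3 + 2 = 40.
A: Mean rate = 6.0 mm / 40 years ≈ 0.150 mm/year.
B spans 6.9 / 0.150 = 46.00 years ≈ 46 annuli.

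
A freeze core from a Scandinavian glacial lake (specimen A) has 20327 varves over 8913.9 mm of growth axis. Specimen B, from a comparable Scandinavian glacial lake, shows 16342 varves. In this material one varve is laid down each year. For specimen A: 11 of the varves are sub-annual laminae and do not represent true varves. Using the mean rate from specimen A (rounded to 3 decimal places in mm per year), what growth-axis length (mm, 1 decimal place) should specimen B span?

7174.1 mm

Specimen A: true varve count = 20327 − 11 = 20316.
A: 8913.9 mm over 20316 years gives 8913.9 / 20316 ≈ 0.439 mm/yr.
B's length ≈ 0.439 × 16342 = 7174.1 mm.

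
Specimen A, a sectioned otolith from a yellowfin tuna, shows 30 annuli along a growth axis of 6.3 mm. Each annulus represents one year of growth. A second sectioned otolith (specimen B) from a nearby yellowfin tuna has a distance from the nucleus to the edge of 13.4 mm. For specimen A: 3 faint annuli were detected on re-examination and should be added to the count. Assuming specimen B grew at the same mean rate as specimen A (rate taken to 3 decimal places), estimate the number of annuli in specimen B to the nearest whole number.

Specimen A: correcting the raw count gives 30 + 3 = 33 true annuli.
A: Mean rate = 6.3 mm / 33 years ≈ 0.191 mm/year.
B spans 13.4 / 0.191 = 70.16 years ≈ 70 annuli.

70 annuli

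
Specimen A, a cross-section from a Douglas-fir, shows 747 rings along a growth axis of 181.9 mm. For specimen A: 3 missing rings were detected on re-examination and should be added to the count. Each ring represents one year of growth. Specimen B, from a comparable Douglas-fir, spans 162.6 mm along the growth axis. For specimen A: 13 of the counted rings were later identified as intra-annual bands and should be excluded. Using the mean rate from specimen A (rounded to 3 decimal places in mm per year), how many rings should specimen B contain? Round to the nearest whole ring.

658 rings

Specimen A: correcting the raw count gives 747 − 13 + 3 = 737 true rings.
A: Extension rate ≈ 181.9 / 737 = 0.247 mm per year.
Specimen B: 162.6 mm / 0.247 mm per year = 658.30 years ≈ 658 rings.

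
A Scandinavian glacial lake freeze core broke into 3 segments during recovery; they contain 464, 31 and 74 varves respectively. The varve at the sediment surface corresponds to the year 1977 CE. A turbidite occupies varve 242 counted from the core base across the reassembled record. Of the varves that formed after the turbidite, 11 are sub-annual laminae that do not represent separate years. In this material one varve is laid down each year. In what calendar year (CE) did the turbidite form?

1661 CE

Total varves = 464 + 31 + 74 = 569.
The turbidite sits at varve 242 from the core base, so 569 − 242 = 327 varves formed after it.
327 − 11 false = 316 true varves after the turbidite.
1977 − 316 = 1661 CE.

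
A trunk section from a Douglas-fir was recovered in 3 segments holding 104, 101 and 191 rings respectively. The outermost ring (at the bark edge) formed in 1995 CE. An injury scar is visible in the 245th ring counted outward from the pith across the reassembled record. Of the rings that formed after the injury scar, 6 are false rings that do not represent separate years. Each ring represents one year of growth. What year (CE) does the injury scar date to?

Total rings = 104 + 101 + 191 = 396.
Between ring 245 and the bark edge there are 396 − 245 = 151 rings.
Removing the 6 false rings leaves 151 − 6 = 145 true rings beyond the injury scar.
1995 − 145 = 1850 CE.

1850 CE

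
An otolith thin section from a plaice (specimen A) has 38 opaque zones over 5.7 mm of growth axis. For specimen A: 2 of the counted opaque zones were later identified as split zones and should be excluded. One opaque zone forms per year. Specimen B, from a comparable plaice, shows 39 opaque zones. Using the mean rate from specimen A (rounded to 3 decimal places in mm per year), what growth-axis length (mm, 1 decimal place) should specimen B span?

Specimen A: correcting the raw count gives 38 − 2 = 36 true opaque zones.
A: Extension rate ≈ 5.7 / 36 = 0.158 mm/yr.
For B, 0.158 mm/year × 39 years = 6.2 mm.

6.2 mm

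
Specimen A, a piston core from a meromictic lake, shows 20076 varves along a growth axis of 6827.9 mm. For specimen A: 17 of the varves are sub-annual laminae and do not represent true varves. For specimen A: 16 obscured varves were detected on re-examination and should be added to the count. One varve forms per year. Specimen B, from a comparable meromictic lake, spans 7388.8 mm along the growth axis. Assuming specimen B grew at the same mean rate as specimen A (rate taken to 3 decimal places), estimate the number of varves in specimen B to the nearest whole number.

21732 varves

Specimen A: after corrections the count is 20076 − 17 + 16 = 20075 varves.
A: Extension rate ≈ 6827.9 / 20075 = 0.340 mm/year.
B spans 7388.8 / 0.340 = 21731.76 years ≈ 21732 varves.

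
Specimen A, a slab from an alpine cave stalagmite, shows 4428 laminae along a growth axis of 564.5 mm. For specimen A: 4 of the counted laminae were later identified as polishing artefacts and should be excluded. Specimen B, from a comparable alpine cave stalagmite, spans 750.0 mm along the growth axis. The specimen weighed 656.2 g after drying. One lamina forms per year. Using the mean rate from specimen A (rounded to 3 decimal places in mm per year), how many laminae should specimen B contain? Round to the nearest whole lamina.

5859 laminae

Specimen A: adjusted count: 4428 − 4 = 4424 laminae.
A: Extension rate ≈ 564.5 / 4424 = 0.128 mm per year.
B spans 750.0 / 0.128 = 5859.38 years ≈ 5859 laminae.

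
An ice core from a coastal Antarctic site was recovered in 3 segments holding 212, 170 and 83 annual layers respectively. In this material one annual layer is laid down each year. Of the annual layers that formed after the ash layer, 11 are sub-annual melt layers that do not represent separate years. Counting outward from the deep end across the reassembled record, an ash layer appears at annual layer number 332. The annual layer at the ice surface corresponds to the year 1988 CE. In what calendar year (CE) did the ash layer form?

1866 CE

Total annual layers = 212 + 170 + 83 = 465.
The ash layer sits at annual layer 332 from the deep end, so 465 − 332 = 133 annual layers formed after it.
Removing the 11 false annual layers leaves 133 − 11 = 122 true annual layers beyond the ash layer.
Counting back 122 years from 1988 CE places the ash layer in 1988 − 122 = 1866 CE.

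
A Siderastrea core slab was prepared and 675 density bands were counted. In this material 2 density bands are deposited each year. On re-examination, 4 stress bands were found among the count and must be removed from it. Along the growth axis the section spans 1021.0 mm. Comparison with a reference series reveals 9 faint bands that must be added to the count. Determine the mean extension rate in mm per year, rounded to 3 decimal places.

Correcting the raw count gives 675 − 4 + 9 = 680 true density bands.
680 density bands at 2 per year is 680 / 2 = 340 years.
Extension rate ≈ 1021.0 / 340 = 3.003 mm per year.

3.003 mm per year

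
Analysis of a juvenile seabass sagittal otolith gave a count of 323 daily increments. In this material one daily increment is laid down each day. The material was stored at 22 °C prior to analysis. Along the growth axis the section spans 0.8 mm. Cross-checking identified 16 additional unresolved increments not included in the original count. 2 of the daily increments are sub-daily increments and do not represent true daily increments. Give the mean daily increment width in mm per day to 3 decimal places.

Adjusted count: 323 − 2 + 16 = 337 daily increments.
0.8 mm over 337 days gives 0.8 / 337 ≈ 0.002 mm per day.

0.002 mm per day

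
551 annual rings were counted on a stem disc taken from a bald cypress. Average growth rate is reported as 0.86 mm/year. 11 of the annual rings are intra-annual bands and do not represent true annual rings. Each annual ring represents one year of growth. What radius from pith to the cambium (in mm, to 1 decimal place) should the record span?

Correcting the raw count gives 551 − 11 = 540 true annual rings.
Predicted length = 0.86 mm/year × 540 years = 464.4 mm.

464.4 mm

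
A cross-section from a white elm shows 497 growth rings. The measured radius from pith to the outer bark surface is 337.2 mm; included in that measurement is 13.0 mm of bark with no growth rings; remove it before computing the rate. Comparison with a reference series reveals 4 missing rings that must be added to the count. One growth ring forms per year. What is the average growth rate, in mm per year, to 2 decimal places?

True growth ring count = 497 + 4 = 501.
Net length = 337.2 − 13.0 = 324.2 mm.
Extension rate ≈ 324.2 / 501 = 0.65 mm per year.

0.65 mm per year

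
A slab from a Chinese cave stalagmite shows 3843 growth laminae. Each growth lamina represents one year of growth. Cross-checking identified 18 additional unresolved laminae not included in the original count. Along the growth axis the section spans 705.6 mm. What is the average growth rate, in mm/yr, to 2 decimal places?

0.18 mm/yr

Correcting the raw count gives 3843 + 18 = 3861 true growth laminae.
Mean rate = 705.6 mm / 3861 years ≈ 0.18 mm/yr.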